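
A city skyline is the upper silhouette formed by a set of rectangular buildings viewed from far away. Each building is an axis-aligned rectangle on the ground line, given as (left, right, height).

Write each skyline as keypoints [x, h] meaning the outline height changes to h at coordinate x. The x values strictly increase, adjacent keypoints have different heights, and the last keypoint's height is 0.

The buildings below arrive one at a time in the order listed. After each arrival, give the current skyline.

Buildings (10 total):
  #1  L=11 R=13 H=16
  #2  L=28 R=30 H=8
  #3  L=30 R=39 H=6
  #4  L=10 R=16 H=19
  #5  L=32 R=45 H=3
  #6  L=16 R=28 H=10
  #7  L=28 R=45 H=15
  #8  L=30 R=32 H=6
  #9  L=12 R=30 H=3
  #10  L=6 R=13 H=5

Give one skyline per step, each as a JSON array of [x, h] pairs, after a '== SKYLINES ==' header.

== SKYLINES ==
[[11,16],[13,0]]
[[11,16],[13,0],[28,8],[30,0]]
[[11,16],[13,0],[28,8],[30,6],[39,0]]
[[10,19],[16,0],[28,8],[30,6],[39,0]]
[[10,19],[16,0],[28,8],[30,6],[39,3],[45,0]]
[[10,19],[16,10],[28,8],[30,6],[39,3],[45,0]]
[[10,19],[16,10],[28,15],[45,0]]
[[10,19],[16,10],[28,15],[45,0]]
[[10,19],[16,10],[28,15],[45,0]]
[[6,5],[10,19],[16,10],[28,15],[45,0]]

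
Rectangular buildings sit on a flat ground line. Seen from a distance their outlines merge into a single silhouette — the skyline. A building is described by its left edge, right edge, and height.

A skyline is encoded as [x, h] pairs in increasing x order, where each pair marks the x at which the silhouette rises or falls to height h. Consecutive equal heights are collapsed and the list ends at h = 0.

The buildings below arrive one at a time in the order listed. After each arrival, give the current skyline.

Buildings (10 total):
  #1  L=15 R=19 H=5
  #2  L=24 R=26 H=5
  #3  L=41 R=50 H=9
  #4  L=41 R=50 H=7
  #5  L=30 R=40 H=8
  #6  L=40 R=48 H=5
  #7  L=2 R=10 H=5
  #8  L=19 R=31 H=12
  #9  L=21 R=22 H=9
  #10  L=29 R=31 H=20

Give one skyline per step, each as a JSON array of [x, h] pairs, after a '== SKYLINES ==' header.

== SKYLINES ==
[[15,5],[19,0]]
[[15,5],[19,0],[24,5],[26,0]]
[[15,5],[19,0],[24,5],[26,0],[41,9],[50,0]]
[[15,5],[19,0],[24,5],[26,0],[41,9],[50,0]]
[[15,5],[19,0],[24,5],[26,0],[30,8],[40,0],[41,9],[50,0]]
[[15,5],[19,0],[24,5],[26,0],[30,8],[40,5],[41,9],[50,0]]
[[2,5],[10,0],[15,5],[19,0],[24,5],[26,0],[30,8],[40,5],[41,9],[50,0]]
[[2,5],[10,0],[15,5],[19,12],[31,8],[40,5],[41,9],[50,0]]
[[2,5],[10,0],[15,5],[19,12],[31,8],[40,5],[41,9],[50,0]]
[[2,5],[10,0],[15,5],[19,12],[29,20],[31,8],[40,5],[41,9],[50,0]]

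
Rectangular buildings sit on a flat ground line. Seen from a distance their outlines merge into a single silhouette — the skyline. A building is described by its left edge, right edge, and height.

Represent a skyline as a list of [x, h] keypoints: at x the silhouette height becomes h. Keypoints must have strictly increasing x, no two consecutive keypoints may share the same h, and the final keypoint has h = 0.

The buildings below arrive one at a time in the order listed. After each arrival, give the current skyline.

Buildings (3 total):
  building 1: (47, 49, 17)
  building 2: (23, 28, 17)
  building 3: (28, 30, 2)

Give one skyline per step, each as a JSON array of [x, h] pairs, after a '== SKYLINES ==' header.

== SKYLINES ==
[[47,17],[49,0]]
[[23,17],[28,0],[47,17],[49,0]]
[[23,17],[28,2],[30,0],[47,17],[49,0]]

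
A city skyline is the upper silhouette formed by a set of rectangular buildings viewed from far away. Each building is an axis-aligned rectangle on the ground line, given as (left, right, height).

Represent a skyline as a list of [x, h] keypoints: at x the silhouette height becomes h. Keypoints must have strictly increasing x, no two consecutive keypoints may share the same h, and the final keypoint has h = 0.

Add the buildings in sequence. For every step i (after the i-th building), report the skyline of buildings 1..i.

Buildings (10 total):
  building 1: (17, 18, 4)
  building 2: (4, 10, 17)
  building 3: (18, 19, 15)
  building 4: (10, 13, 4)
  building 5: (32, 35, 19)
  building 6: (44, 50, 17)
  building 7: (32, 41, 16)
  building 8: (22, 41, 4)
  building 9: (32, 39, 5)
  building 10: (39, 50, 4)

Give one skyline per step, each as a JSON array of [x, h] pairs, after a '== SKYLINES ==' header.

== SKYLINES ==
[[17,4],[18,0]]
[[4,17],[10,0],[17,4],[18,0]]
[[4,17],[10,0],[17,4],[18,15],[19,0]]
[[4,17],[10,4],[13,0],[17,4],[18,15],[19,0]]
[[4,17],[10,4],[13,0],[17,4],[18,15],[19,0],[32,19],[35,0]]
[[4,17],[10,4],[13,0],[17,4],[18,15],[19,0],[32,19],[35,0],[44,17],[50,0]]
[[4,17],[10,4],[13,0],[17,4],[18,15],[19,0],[32,19],[35,16],[41,0],[44,17],[50,0]]
[[4,17],[10,4],[13,0],[17,4],[18,15],[19,0],[22,4],[32,19],[35,16],[41,0],[44,17],[50,0]]
[[4,17],[10,4],[13,0],[17,4],[18,15],[19,0],[22,4],[32,19],[35,16],[41,0],[44,17],[50,0]]
[[4,17],[10,4],[13,0],[17,4],[18,15],[19,0],[22,4],[32,19],[35,16],[41,4],[44,17],[50,0]]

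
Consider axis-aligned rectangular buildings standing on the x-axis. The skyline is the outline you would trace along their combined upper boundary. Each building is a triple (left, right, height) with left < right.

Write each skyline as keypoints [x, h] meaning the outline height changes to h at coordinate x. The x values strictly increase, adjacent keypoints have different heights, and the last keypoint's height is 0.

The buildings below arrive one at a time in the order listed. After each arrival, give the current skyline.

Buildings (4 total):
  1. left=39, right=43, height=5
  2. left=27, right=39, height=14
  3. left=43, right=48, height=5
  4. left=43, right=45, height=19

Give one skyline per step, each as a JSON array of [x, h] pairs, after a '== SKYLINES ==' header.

== SKYLINES ==
[[39,5],[43,0]]
[[27,14],[39,5],[43,0]]
[[27,14],[39,5],[48,0]]
[[27,14],[39,5],[43,19],[45,5],[48,0]]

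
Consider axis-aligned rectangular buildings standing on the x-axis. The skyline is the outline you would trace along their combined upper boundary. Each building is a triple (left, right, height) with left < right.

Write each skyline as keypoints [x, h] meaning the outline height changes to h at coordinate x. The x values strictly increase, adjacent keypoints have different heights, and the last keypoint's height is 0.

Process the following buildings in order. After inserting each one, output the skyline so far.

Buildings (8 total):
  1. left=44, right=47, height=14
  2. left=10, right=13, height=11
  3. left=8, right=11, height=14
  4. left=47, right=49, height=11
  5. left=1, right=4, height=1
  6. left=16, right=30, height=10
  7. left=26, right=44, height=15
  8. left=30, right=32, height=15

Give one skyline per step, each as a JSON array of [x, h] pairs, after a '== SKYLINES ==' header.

== SKYLINES ==
[[44,14],[47,0]]
[[10,11],[13,0],[44,14],[47,0]]
[[8,14],[11,11],[13,0],[44,14],[47,0]]
[[8,14],[11,11],[13,0],[44,14],[47,11],[49,0]]
[[1,1],[4,0],[8,14],[11,11],[13,0],[44,14],[47,11],[49,0]]
[[1,1],[4,0],[8,14],[11,11],[13,0],[16,10],[30,0],[44,14],[47,11],[49,0]]
[[1,1],[4,0],[8,14],[11,11],[13,0],[16,10],[26,15],[44,14],[47,11],[49,0]]
[[1,1],[4,0],[8,14],[11,11],[13,0],[16,10],[26,15],[44,14],[47,11],[49,0]]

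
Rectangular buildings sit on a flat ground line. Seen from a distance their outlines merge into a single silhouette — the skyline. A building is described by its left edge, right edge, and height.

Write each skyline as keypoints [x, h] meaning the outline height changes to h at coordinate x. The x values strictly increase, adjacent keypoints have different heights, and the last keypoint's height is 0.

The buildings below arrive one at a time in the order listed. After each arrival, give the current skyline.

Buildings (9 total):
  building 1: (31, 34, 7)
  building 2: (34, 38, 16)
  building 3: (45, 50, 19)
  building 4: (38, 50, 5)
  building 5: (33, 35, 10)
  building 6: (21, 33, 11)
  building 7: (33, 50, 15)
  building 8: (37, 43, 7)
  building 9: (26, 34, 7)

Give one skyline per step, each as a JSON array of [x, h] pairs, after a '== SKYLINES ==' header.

== SKYLINES ==
[[31,7],[34,0]]
[[31,7],[34,16],[38,0]]
[[31,7],[34,16],[38,0],[45,19],[50,0]]
[[31,7],[34,16],[38,5],[45,19],[50,0]]
[[31,7],[33,10],[34,16],[38,5],[45,19],[50,0]]
[[21,11],[33,10],[34,16],[38,5],[45,19],[50,0]]
[[21,11],[33,15],[34,16],[38,15],[45,19],[50,0]]
[[21,11],[33,15],[34,16],[38,15],[45,19],[50,0]]
[[21,11],[33,15],[34,16],[38,15],[45,19],[50,0]]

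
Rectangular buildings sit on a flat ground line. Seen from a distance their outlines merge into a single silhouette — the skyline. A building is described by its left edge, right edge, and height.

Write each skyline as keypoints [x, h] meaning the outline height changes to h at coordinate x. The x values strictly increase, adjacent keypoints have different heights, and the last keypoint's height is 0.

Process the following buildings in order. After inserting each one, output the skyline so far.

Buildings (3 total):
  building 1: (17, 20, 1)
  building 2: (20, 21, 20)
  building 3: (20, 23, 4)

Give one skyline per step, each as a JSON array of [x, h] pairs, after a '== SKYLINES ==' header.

== SKYLINES ==
[[17,1],[20,0]]
[[17,1],[20,20],[21,0]]
[[17,1],[20,20],[21,4],[23,0]]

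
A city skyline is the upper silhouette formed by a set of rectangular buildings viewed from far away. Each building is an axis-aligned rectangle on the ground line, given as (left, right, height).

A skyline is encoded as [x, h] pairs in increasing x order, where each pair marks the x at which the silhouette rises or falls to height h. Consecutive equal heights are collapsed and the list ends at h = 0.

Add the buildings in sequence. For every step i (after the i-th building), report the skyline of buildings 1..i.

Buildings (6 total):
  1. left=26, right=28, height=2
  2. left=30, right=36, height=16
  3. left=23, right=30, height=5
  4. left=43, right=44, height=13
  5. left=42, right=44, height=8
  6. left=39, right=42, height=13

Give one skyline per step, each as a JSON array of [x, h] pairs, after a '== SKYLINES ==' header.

== SKYLINES ==
[[26,2],[28,0]]
[[26,2],[28,0],[30,16],[36,0]]
[[23,5],[30,16],[36,0]]
[[23,5],[30,16],[36,0],[43,13],[44,0]]
[[23,5],[30,16],[36,0],[42,8],[43,13],[44,0]]
[[23,5],[30,16],[36,0],[39,13],[42,8],[43,13],[44,0]]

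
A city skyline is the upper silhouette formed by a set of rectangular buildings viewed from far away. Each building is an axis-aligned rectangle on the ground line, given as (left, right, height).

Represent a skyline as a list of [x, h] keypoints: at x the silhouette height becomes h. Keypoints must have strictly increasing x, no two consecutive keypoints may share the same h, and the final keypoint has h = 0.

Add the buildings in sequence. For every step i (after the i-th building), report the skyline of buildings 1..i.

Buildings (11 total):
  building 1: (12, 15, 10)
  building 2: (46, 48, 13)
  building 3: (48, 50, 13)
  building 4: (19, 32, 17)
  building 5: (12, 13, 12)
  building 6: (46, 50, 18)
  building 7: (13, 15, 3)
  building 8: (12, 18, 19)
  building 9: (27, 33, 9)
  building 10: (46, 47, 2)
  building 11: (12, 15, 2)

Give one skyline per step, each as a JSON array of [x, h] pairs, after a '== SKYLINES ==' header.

== SKYLINES ==
[[12,10],[15,0]]
[[12,10],[15,0],[46,13],[48,0]]
[[12,10],[15,0],[46,13],[50,0]]
[[12,10],[15,0],[19,17],[32,0],[46,13],[50,0]]
[[12,12],[13,10],[15,0],[19,17],[32,0],[46,13],[50,0]]
[[12,12],[13,10],[15,0],[19,17],[32,0],[46,18],[50,0]]
[[12,12],[13,10],[15,0],[19,17],[32,0],[46,18],[50,0]]
[[12,19],[18,0],[19,17],[32,0],[46,18],[50,0]]
[[12,19],[18,0],[19,17],[32,9],[33,0],[46,18],[50,0]]
[[12,19],[18,0],[19,17],[32,9],[33,0],[46,18],[50,0]]
[[12,19],[18,0],[19,17],[32,9],[33,0],[46,18],[50,0]]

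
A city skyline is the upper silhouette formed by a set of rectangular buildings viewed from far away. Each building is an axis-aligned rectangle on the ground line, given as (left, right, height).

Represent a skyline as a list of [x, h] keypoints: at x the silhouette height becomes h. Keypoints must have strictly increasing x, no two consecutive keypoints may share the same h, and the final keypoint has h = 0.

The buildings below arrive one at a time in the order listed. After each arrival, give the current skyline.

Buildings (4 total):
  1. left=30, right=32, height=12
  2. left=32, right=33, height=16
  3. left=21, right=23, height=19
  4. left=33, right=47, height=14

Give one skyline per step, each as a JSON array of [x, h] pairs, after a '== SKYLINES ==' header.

== SKYLINES ==
[[30,12],[32,0]]
[[30,12],[32,16],[33,0]]
[[21,19],[23,0],[30,12],[32,16],[33,0]]
[[21,19],[23,0],[30,12],[32,16],[33,14],[47,0]]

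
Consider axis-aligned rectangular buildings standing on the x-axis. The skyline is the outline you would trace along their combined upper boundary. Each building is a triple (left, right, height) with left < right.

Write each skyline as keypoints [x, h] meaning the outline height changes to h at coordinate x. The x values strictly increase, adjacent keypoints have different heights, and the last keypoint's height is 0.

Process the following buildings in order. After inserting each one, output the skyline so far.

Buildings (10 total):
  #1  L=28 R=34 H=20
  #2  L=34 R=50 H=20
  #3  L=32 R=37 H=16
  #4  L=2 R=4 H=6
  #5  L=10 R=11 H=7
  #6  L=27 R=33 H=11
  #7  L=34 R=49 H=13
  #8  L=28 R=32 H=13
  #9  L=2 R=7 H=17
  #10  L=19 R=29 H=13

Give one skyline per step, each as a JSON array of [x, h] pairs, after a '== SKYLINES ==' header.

== SKYLINES ==
[[28,20],[34,0]]
[[28,20],[50,0]]
[[28,20],[50,0]]
[[2,6],[4,0],[28,20],[50,0]]
[[2,6],[4,0],[10,7],[11,0],[28,20],[50,0]]
[[2,6],[4,0],[10,7],[11,0],[27,11],[28,20],[50,0]]
[[2,6],[4,0],[10,7],[11,0],[27,11],[28,20],[50,0]]
[[2,6],[4,0],[10,7],[11,0],[27,11],[28,20],[50,0]]
[[2,17],[7,0],[10,7],[11,0],[27,11],[28,20],[50,0]]
[[2,17],[7,0],[10,7],[11,0],[19,13],[28,20],[50,0]]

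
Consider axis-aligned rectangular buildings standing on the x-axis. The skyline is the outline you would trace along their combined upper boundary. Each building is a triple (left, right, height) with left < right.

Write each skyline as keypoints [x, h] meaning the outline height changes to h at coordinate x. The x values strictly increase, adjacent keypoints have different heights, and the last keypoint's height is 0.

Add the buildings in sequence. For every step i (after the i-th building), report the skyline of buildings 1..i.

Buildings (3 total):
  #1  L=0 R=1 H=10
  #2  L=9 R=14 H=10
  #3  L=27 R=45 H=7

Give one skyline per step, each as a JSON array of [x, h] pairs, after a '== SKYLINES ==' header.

== SKYLINES ==
[[0,10],[1,0]]
[[0,10],[1,0],[9,10],[14,0]]
[[0,10],[1,0],[9,10],[14,0],[27,7],[45,0]]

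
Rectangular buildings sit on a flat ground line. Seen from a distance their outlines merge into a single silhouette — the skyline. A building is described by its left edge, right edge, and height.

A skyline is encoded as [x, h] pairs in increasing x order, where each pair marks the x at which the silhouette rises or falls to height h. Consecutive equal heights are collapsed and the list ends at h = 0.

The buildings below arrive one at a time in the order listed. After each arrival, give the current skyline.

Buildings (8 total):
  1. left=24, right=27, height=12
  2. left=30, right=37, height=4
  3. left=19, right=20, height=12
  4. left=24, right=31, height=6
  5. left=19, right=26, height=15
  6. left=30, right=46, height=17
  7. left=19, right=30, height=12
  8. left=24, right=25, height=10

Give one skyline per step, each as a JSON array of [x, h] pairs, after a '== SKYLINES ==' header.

== SKYLINES ==
[[24,12],[27,0]]
[[24,12],[27,0],[30,4],[37,0]]
[[19,12],[20,0],[24,12],[27,0],[30,4],[37,0]]
[[19,12],[20,0],[24,12],[27,6],[31,4],[37,0]]
[[19,15],[26,12],[27,6],[31,4],[37,0]]
[[19,15],[26,12],[27,6],[30,17],[46,0]]
[[19,15],[26,12],[30,17],[46,0]]
[[19,15],[26,12],[30,17],[46,0]]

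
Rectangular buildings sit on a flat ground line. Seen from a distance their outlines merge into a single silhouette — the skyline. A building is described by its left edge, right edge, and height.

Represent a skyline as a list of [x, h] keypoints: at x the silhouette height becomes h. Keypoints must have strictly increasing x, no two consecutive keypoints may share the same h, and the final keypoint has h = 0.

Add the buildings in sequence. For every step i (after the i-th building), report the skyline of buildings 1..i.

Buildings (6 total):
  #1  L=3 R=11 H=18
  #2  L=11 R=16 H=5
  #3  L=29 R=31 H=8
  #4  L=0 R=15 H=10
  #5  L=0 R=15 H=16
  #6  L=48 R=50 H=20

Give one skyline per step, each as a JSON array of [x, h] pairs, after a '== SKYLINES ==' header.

== SKYLINES ==
[[3,18],[11,0]]
[[3,18],[11,5],[16,0]]
[[3,18],[11,5],[16,0],[29,8],[31,0]]
[[0,10],[3,18],[11,10],[15,5],[16,0],[29,8],[31,0]]
[[0,16],[3,18],[11,16],[15,5],[16,0],[29,8],[31,0]]
[[0,16],[3,18],[11,16],[15,5],[16,0],[29,8],[31,0],[48,20],[50,0]]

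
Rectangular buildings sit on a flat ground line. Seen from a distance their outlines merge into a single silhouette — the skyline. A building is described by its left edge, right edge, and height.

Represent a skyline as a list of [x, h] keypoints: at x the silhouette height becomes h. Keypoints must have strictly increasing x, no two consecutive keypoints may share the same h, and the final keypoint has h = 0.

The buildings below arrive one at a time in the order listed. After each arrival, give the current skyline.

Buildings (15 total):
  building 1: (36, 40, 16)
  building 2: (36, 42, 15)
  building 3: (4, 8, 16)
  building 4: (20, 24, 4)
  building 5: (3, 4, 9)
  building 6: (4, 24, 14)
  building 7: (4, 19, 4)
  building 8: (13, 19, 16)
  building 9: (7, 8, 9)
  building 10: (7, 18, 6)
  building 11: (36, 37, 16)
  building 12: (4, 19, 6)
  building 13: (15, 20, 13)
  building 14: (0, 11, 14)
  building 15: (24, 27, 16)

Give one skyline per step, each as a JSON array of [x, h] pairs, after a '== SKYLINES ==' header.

== SKYLINES ==
[[36,16],[40,0]]
[[36,16],[40,15],[42,0]]
[[4,16],[8,0],[36,16],[40,15],[42,0]]
[[4,16],[8,0],[20,4],[24,0],[36,16],[40,15],[42,0]]
[[3,9],[4,16],[8,0],[20,4],[24,0],[36,16],[40,15],[42,0]]
[[3,9],[4,16],[8,14],[24,0],[36,16],[40,15],[42,0]]
[[3,9],[4,16],[8,14],[24,0],[36,16],[40,15],[42,0]]
[[3,9],[4,16],[8,14],[13,16],[19,14],[24,0],[36,16],[40,15],[42,0]]
[[3,9],[4,16],[8,14],[13,16],[19,14],[24,0],[36,16],[40,15],[42,0]]
[[3,9],[4,16],[8,14],[13,16],[19,14],[24,0],[36,16],[40,15],[42,0]]
[[3,9],[4,16],[8,14],[13,16],[19,14],[24,0],[36,16],[40,15],[42,0]]
[[3,9],[4,16],[8,14],[13,16],[19,14],[24,0],[36,16],[40,15],[42,0]]
[[3,9],[4,16],[8,14],[13,16],[19,14],[24,0],[36,16],[40,15],[42,0]]
[[0,14],[4,16],[8,14],[13,16],[19,14],[24,0],[36,16],[40,15],[42,0]]
[[0,14],[4,16],[8,14],[13,16],[19,14],[24,16],[27,0],[36,16],[40,15],[42,0]]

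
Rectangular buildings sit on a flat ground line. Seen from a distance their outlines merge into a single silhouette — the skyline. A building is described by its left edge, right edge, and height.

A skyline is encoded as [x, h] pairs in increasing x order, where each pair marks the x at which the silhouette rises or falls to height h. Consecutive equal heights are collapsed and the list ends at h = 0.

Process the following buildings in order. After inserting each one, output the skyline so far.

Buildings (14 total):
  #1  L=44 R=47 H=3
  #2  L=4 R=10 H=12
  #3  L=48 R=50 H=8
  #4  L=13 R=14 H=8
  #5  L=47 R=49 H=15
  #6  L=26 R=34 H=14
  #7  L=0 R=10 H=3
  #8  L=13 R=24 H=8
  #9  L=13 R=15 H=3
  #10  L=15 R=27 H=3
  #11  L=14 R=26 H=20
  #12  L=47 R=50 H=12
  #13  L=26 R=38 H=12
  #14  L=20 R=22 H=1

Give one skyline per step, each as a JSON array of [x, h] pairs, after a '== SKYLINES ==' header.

== SKYLINES ==
[[44,3],[47,0]]
[[4,12],[10,0],[44,3],[47,0]]
[[4,12],[10,0],[44,3],[47,0],[48,8],[50,0]]
[[4,12],[10,0],[13,8],[14,0],[44,3],[47,0],[48,8],[50,0]]
[[4,12],[10,0],[13,8],[14,0],[44,3],[47,15],[49,8],[50,0]]
[[4,12],[10,0],[13,8],[14,0],[26,14],[34,0],[44,3],[47,15],[49,8],[50,0]]
[[0,3],[4,12],[10,0],[13,8],[14,0],[26,14],[34,0],[44,3],[47,15],[49,8],[50,0]]
[[0,3],[4,12],[10,0],[13,8],[24,0],[26,14],[34,0],[44,3],[47,15],[49,8],[50,0]]
[[0,3],[4,12],[10,0],[13,8],[24,0],[26,14],[34,0],[44,3],[47,15],[49,8],[50,0]]
[[0,3],[4,12],[10,0],[13,8],[24,3],[26,14],[34,0],[44,3],[47,15],[49,8],[50,0]]
[[0,3],[4,12],[10,0],[13,8],[14,20],[26,14],[34,0],[44,3],[47,15],[49,8],[50,0]]
[[0,3],[4,12],[10,0],[13,8],[14,20],[26,14],[34,0],[44,3],[47,15],[49,12],[50,0]]
[[0,3],[4,12],[10,0],[13,8],[14,20],[26,14],[34,12],[38,0],[44,3],[47,15],[49,12],[50,0]]
[[0,3],[4,12],[10,0],[13,8],[14,20],[26,14],[34,12],[38,0],[44,3],[47,15],[49,12],[50,0]]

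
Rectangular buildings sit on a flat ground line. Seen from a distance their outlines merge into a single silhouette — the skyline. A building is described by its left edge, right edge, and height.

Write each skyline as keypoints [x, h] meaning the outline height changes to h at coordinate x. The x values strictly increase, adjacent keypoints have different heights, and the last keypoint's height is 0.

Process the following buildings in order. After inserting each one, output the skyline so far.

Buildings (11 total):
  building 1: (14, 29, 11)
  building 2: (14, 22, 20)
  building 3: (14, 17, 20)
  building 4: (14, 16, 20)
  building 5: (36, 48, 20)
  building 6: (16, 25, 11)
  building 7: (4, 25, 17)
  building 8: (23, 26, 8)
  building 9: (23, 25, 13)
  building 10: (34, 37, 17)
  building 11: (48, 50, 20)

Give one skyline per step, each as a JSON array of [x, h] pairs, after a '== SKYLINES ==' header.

== SKYLINES ==
[[14,11],[29,0]]
[[14,20],[22,11],[29,0]]
[[14,20],[22,11],[29,0]]
[[14,20],[22,11],[29,0]]
[[14,20],[22,11],[29,0],[36,20],[48,0]]
[[14,20],[22,11],[29,0],[36,20],[48,0]]
[[4,17],[14,20],[22,17],[25,11],[29,0],[36,20],[48,0]]
[[4,17],[14,20],[22,17],[25,11],[29,0],[36,20],[48,0]]
[[4,17],[14,20],[22,17],[25,11],[29,0],[36,20],[48,0]]
[[4,17],[14,20],[22,17],[25,11],[29,0],[34,17],[36,20],[48,0]]
[[4,17],[14,20],[22,17],[25,11],[29,0],[34,17],[36,20],[50,0]]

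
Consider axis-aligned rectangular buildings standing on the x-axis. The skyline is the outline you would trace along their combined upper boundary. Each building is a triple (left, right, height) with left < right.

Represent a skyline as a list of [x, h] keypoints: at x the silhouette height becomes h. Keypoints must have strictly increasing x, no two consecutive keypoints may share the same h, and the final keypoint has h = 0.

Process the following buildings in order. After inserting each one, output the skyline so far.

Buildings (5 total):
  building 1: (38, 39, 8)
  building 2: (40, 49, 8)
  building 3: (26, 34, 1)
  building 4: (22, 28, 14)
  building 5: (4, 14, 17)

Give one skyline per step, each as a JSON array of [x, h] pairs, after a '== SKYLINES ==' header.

== SKYLINES ==
[[38,8],[39,0]]
[[38,8],[39,0],[40,8],[49,0]]
[[26,1],[34,0],[38,8],[39,0],[40,8],[49,0]]
[[22,14],[28,1],[34,0],[38,8],[39,0],[40,8],[49,0]]
[[4,17],[14,0],[22,14],[28,1],[34,0],[38,8],[39,0],[40,8],[49,0]]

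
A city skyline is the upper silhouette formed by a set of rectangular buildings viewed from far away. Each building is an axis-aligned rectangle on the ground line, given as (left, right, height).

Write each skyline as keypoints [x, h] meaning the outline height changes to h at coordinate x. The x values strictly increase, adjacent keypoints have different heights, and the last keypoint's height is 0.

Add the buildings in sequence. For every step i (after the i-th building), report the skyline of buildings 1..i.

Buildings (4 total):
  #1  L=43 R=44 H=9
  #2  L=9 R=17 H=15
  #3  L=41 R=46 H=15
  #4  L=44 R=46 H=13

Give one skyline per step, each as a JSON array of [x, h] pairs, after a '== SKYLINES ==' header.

== SKYLINES ==
[[43,9],[44,0]]
[[9,15],[17,0],[43,9],[44,0]]
[[9,15],[17,0],[41,15],[46,0]]
[[9,15],[17,0],[41,15],[46,0]]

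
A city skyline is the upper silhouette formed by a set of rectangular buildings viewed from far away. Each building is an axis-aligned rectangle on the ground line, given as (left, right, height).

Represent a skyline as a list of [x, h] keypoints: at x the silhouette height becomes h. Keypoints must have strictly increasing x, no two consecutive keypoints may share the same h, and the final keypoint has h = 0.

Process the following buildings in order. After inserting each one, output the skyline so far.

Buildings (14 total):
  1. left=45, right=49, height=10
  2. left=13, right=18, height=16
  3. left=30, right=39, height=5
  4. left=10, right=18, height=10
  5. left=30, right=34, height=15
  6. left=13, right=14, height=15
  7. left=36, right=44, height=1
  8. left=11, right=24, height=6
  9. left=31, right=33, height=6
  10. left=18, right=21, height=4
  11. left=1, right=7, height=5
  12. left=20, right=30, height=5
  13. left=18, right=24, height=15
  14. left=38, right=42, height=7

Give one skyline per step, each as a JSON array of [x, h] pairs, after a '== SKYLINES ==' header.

== SKYLINES ==
[[45,10],[49,0]]
[[13,16],[18,0],[45,10],[49,0]]
[[13,16],[18,0],[30,5],[39,0],[45,10],[49,0]]
[[10,10],[13,16],[18,0],[30,5],[39,0],[45,10],[49,0]]
[[10,10],[13,16],[18,0],[30,15],[34,5],[39,0],[45,10],[49,0]]
[[10,10],[13,16],[18,0],[30,15],[34,5],[39,0],[45,10],[49,0]]
[[10,10],[13,16],[18,0],[30,15],[34,5],[39,1],[44,0],[45,10],[49,0]]
[[10,10],[13,16],[18,6],[24,0],[30,15],[34,5],[39,1],[44,0],[45,10],[49,0]]
[[10,10],[13,16],[18,6],[24,0],[30,15],[34,5],[39,1],[44,0],[45,10],[49,0]]
[[10,10],[13,16],[18,6],[24,0],[30,15],[34,5],[39,1],[44,0],[45,10],[49,0]]
[[1,5],[7,0],[10,10],[13,16],[18,6],[24,0],[30,15],[34,5],[39,1],[44,0],[45,10],[49,0]]
[[1,5],[7,0],[10,10],[13,16],[18,6],[24,5],[30,15],[34,5],[39,1],[44,0],[45,10],[49,0]]
[[1,5],[7,0],[10,10],[13,16],[18,15],[24,5],[30,15],[34,5],[39,1],[44,0],[45,10],[49,0]]
[[1,5],[7,0],[10,10],[13,16],[18,15],[24,5],[30,15],[34,5],[38,7],[42,1],[44,0],[45,10],[49,0]]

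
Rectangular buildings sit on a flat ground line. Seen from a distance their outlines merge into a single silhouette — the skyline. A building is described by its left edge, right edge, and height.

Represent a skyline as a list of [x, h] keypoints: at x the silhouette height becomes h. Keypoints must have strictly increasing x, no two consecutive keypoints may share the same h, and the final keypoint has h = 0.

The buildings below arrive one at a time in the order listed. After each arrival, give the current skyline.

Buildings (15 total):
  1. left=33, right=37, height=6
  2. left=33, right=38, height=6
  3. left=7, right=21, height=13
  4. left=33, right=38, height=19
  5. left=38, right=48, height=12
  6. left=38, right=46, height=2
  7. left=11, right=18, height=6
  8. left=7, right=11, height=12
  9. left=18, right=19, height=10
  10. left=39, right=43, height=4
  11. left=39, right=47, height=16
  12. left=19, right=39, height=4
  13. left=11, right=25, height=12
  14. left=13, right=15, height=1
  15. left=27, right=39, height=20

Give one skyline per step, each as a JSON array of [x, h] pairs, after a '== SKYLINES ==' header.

== SKYLINES ==
[[33,6],[37,0]]
[[33,6],[38,0]]
[[7,13],[21,0],[33,6],[38,0]]
[[7,13],[21,0],[33,19],[38,0]]
[[7,13],[21,0],[33,19],[38,12],[48,0]]
[[7,13],[21,0],[33,19],[38,12],[48,0]]
[[7,13],[21,0],[33,19],[38,12],[48,0]]
[[7,13],[21,0],[33,19],[38,12],[48,0]]
[[7,13],[21,0],[33,19],[38,12],[48,0]]
[[7,13],[21,0],[33,19],[38,12],[48,0]]
[[7,13],[21,0],[33,19],[38,12],[39,16],[47,12],[48,0]]
[[7,13],[21,4],[33,19],[38,12],[39,16],[47,12],[48,0]]
[[7,13],[21,12],[25,4],[33,19],[38,12],[39,16],[47,12],[48,0]]
[[7,13],[21,12],[25,4],[33,19],[38,12],[39,16],[47,12],[48,0]]
[[7,13],[21,12],[25,4],[27,20],[39,16],[47,12],[48,0]]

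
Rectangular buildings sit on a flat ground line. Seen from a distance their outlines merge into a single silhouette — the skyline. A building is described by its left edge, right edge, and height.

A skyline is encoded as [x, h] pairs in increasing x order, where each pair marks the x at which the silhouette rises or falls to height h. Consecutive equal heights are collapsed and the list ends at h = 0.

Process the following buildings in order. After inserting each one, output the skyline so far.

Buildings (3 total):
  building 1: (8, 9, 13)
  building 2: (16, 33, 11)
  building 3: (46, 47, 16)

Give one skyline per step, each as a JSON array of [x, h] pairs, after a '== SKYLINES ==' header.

== SKYLINES ==
[[8,13],[9,0]]
[[8,13],[9,0],[16,11],[33,0]]
[[8,13],[9,0],[16,11],[33,0],[46,16],[47,0]]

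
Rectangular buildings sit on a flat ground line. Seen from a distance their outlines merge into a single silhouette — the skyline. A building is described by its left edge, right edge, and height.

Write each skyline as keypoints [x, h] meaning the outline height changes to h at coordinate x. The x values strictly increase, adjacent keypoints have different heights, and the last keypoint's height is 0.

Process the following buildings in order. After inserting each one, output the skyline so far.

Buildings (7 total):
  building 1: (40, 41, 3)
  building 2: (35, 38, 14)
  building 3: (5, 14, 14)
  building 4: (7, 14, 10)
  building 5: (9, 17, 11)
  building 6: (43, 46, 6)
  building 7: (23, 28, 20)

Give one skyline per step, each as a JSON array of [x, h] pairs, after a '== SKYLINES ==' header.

== SKYLINES ==
[[40,3],[41,0]]
[[35,14],[38,0],[40,3],[41,0]]
[[5,14],[14,0],[35,14],[38,0],[40,3],[41,0]]
[[5,14],[14,0],[35,14],[38,0],[40,3],[41,0]]
[[5,14],[14,11],[17,0],[35,14],[38,0],[40,3],[41,0]]
[[5,14],[14,11],[17,0],[35,14],[38,0],[40,3],[41,0],[43,6],[46,0]]
[[5,14],[14,11],[17,0],[23,20],[28,0],[35,14],[38,0],[40,3],[41,0],[43,6],[46,0]]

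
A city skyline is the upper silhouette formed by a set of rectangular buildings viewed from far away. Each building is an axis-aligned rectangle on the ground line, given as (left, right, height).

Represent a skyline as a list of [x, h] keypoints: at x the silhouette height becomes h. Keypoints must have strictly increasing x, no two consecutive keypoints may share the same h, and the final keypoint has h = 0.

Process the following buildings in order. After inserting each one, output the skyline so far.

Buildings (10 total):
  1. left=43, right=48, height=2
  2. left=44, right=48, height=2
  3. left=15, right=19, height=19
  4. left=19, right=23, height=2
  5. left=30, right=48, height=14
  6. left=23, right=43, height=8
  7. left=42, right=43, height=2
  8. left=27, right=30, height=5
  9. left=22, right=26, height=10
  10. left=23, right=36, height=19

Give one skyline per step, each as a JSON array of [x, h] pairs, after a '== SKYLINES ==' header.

== SKYLINES ==
[[43,2],[48,0]]
[[43,2],[48,0]]
[[15,19],[19,0],[43,2],[48,0]]
[[15,19],[19,2],[23,0],[43,2],[48,0]]
[[15,19],[19,2],[23,0],[30,14],[48,0]]
[[15,19],[19,2],[23,8],[30,14],[48,0]]
[[15,19],[19,2],[23,8],[30,14],[48,0]]
[[15,19],[19,2],[23,8],[30,14],[48,0]]
[[15,19],[19,2],[22,10],[26,8],[30,14],[48,0]]
[[15,19],[19,2],[22,10],[23,19],[36,14],[48,0]]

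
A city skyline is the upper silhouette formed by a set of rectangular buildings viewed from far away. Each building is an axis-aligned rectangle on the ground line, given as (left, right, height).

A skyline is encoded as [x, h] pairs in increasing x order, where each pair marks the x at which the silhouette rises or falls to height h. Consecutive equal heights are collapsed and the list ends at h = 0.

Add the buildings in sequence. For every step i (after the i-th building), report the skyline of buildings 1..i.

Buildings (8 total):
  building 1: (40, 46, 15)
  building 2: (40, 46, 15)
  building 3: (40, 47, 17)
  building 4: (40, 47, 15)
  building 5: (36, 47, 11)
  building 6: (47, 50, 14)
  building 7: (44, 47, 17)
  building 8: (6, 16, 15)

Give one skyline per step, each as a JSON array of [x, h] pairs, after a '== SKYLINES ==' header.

== SKYLINES ==
[[40,15],[46,0]]
[[40,15],[46,0]]
[[40,17],[47,0]]
[[40,17],[47,0]]
[[36,11],[40,17],[47,0]]
[[36,11],[40,17],[47,14],[50,0]]
[[36,11],[40,17],[47,14],[50,0]]
[[6,15],[16,0],[36,11],[40,17],[47,14],[50,0]]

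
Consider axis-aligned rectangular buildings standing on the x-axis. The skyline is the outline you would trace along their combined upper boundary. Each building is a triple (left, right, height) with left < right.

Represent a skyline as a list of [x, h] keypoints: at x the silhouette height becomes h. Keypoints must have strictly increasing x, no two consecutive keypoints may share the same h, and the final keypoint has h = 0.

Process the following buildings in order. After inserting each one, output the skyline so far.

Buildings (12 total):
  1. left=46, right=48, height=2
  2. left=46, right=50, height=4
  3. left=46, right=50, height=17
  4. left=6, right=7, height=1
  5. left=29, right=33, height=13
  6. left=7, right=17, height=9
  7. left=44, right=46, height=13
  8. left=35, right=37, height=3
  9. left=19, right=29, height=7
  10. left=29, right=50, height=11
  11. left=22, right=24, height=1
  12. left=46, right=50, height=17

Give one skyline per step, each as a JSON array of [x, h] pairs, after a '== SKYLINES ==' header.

== SKYLINES ==
[[46,2],[48,0]]
[[46,4],[50,0]]
[[46,17],[50,0]]
[[6,1],[7,0],[46,17],[50,0]]
[[6,1],[7,0],[29,13],[33,0],[46,17],[50,0]]
[[6,1],[7,9],[17,0],[29,13],[33,0],[46,17],[50,0]]
[[6,1],[7,9],[17,0],[29,13],[33,0],[44,13],[46,17],[50,0]]
[[6,1],[7,9],[17,0],[29,13],[33,0],[35,3],[37,0],[44,13],[46,17],[50,0]]
[[6,1],[7,9],[17,0],[19,7],[29,13],[33,0],[35,3],[37,0],[44,13],[46,17],[50,0]]
[[6,1],[7,9],[17,0],[19,7],[29,13],[33,11],[44,13],[46,17],[50,0]]
[[6,1],[7,9],[17,0],[19,7],[29,13],[33,11],[44,13],[46,17],[50,0]]
[[6,1],[7,9],[17,0],[19,7],[29,13],[33,11],[44,13],[46,17],[50,0]]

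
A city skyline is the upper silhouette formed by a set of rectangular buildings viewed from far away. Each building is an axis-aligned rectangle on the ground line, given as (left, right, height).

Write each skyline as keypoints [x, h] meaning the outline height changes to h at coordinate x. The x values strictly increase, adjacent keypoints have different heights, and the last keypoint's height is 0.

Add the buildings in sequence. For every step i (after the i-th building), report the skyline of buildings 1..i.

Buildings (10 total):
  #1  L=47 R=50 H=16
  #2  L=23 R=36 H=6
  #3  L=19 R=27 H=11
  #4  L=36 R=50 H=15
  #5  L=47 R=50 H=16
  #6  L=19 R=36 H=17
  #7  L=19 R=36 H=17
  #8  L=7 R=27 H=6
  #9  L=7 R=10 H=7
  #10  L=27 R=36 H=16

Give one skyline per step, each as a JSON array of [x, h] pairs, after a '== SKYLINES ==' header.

== SKYLINES ==
[[47,16],[50,0]]
[[23,6],[36,0],[47,16],[50,0]]
[[19,11],[27,6],[36,0],[47,16],[50,0]]
[[19,11],[27,6],[36,15],[47,16],[50,0]]
[[19,11],[27,6],[36,15],[47,16],[50,0]]
[[19,17],[36,15],[47,16],[50,0]]
[[19,17],[36,15],[47,16],[50,0]]
[[7,6],[19,17],[36,15],[47,16],[50,0]]
[[7,7],[10,6],[19,17],[36,15],[47,16],[50,0]]
[[7,7],[10,6],[19,17],[36,15],[47,16],[50,0]]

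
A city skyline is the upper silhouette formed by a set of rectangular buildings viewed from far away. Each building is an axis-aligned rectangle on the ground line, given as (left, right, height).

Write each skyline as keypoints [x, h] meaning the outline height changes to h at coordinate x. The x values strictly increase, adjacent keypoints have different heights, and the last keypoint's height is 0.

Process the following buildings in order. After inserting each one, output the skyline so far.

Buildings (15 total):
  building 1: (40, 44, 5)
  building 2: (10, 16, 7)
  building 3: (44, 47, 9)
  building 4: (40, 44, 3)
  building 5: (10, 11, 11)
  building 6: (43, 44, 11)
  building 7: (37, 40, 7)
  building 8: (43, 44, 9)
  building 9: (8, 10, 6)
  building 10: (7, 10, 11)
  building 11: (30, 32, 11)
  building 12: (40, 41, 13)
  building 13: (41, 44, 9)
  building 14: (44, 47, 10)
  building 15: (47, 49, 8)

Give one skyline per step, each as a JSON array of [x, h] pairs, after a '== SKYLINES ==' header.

== SKYLINES ==
[[40,5],[44,0]]
[[10,7],[16,0],[40,5],[44,0]]
[[10,7],[16,0],[40,5],[44,9],[47,0]]
[[10,7],[16,0],[40,5],[44,9],[47,0]]
[[10,11],[11,7],[16,0],[40,5],[44,9],[47,0]]
[[10,11],[11,7],[16,0],[40,5],[43,11],[44,9],[47,0]]
[[10,11],[11,7],[16,0],[37,7],[40,5],[43,11],[44,9],[47,0]]
[[10,11],[11,7],[16,0],[37,7],[40,5],[43,11],[44,9],[47,0]]
[[8,6],[10,11],[11,7],[16,0],[37,7],[40,5],[43,11],[44,9],[47,0]]
[[7,11],[11,7],[16,0],[37,7],[40,5],[43,11],[44,9],[47,0]]
[[7,11],[11,7],[16,0],[30,11],[32,0],[37,7],[40,5],[43,11],[44,9],[47,0]]
[[7,11],[11,7],[16,0],[30,11],[32,0],[37,7],[40,13],[41,5],[43,11],[44,9],[47,0]]
[[7,11],[11,7],[16,0],[30,11],[32,0],[37,7],[40,13],[41,9],[43,11],[44,9],[47,0]]
[[7,11],[11,7],[16,0],[30,11],[32,0],[37,7],[40,13],[41,9],[43,11],[44,10],[47,0]]
[[7,11],[11,7],[16,0],[30,11],[32,0],[37,7],[40,13],[41,9],[43,11],[44,10],[47,8],[49,0]]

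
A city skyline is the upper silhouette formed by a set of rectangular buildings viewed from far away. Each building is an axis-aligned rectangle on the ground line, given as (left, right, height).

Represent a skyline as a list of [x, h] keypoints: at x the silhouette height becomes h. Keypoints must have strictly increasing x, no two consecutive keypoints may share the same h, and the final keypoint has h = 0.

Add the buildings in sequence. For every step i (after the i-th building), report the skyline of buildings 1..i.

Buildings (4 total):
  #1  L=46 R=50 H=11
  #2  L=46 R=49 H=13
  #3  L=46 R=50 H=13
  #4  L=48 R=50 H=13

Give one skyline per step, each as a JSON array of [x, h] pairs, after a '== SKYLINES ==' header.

== SKYLINES ==
[[46,11],[50,0]]
[[46,13],[49,11],[50,0]]
[[46,13],[50,0]]
[[46,13],[50,0]]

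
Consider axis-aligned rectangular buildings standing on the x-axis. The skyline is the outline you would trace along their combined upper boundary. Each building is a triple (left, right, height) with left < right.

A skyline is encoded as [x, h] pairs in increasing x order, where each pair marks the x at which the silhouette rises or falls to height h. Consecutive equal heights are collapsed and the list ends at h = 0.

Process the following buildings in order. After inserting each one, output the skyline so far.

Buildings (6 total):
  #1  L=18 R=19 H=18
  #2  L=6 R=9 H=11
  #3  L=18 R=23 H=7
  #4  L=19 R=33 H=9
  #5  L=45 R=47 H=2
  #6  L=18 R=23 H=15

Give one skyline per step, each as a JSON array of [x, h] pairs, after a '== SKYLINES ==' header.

== SKYLINES ==
[[18,18],[19,0]]
[[6,11],[9,0],[18,18],[19,0]]
[[6,11],[9,0],[18,18],[19,7],[23,0]]
[[6,11],[9,0],[18,18],[19,9],[33,0]]
[[6,11],[9,0],[18,18],[19,9],[33,0],[45,2],[47,0]]
[[6,11],[9,0],[18,18],[19,15],[23,9],[33,0],[45,2],[47,0]]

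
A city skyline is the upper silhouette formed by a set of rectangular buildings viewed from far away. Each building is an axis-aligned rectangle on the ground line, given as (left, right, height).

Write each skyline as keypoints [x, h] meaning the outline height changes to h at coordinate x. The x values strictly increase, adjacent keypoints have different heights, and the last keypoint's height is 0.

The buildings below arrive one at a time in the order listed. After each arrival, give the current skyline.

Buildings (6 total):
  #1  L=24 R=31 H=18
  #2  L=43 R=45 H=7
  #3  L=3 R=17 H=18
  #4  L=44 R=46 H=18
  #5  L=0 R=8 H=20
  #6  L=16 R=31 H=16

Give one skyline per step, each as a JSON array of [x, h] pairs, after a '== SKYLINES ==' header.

== SKYLINES ==
[[24,18],[31,0]]
[[24,18],[31,0],[43,7],[45,0]]
[[3,18],[17,0],[24,18],[31,0],[43,7],[45,0]]
[[3,18],[17,0],[24,18],[31,0],[43,7],[44,18],[46,0]]
[[0,20],[8,18],[17,0],[24,18],[31,0],[43,7],[44,18],[46,0]]
[[0,20],[8,18],[17,16],[24,18],[31,0],[43,7],[44,18],[46,0]]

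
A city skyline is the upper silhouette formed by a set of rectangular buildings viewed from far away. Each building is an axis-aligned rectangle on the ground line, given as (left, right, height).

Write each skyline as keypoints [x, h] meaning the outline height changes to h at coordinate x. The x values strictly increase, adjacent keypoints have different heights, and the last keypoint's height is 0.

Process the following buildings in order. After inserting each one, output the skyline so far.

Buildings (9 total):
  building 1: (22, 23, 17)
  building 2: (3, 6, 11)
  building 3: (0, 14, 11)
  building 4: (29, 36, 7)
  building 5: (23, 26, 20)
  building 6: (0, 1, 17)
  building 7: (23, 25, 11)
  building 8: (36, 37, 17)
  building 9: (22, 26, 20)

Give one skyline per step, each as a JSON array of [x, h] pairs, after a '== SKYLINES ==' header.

== SKYLINES ==
[[22,17],[23,0]]
[[3,11],[6,0],[22,17],[23,0]]
[[0,11],[14,0],[22,17],[23,0]]
[[0,11],[14,0],[22,17],[23,0],[29,7],[36,0]]
[[0,11],[14,0],[22,17],[23,20],[26,0],[29,7],[36,0]]
[[0,17],[1,11],[14,0],[22,17],[23,20],[26,0],[29,7],[36,0]]
[[0,17],[1,11],[14,0],[22,17],[23,20],[26,0],[29,7],[36,0]]
[[0,17],[1,11],[14,0],[22,17],[23,20],[26,0],[29,7],[36,17],[37,0]]
[[0,17],[1,11],[14,0],[22,20],[26,0],[29,7],[36,17],[37,0]]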